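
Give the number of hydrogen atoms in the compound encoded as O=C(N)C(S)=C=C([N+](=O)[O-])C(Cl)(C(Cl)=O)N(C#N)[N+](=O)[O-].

3

Hydrogens are implicit in SMILES; fill each atom to its normal valence:
  7 × C: no H
  4 × O: no H
  2 × Cl: no H
  2 × N: no H
  2 × N (charge +1): no H
  2 × O (charge -1): no H
  1 × N: 2 H
  1 × S: 1 H
  Total hydrogens = 3.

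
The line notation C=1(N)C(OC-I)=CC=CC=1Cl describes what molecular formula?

C7H7ClINO

Heavy atoms from the SMILES: 7 C, 1 Cl, 1 I, 1 N, 1 O.
Implicit hydrogens by atom environment:
  3 × C (aromatic): 1 H each → 3
  3 × C (aromatic): no H
  1 × C: 2 H
  1 × Cl: no H
  1 × I: no H
  1 × N: 2 H
  1 × O: no H
  Total hydrogens = 7.
Molecular formula: C7H7ClINO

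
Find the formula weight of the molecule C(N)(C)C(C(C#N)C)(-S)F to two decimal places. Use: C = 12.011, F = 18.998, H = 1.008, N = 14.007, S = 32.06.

162.23

Molecular formula: C6H11FN2S.
M = 6×12.011 + 1×18.998 + 11×1.008 + 2×14.007 + 1×32.06 = 162.23 g/mol.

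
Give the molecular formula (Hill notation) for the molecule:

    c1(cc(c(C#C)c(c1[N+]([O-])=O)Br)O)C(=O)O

C9H4BrNO5

Heavy atoms from the SMILES: 1 Br, 9 C, 1 N, 5 O.
Implicit hydrogens by atom environment:
  5 × C (aromatic): no H
  2 × C: no H
  2 × O: 1 H each → 2
  2 × O: no H
  1 × Br: no H
  1 × C (aromatic): 1 H
  1 × C: 1 H
  1 × N (charge +1): no H
  1 × O (charge -1): no H
  Total hydrogens = 4.
Molecular formula: C9H4BrNO5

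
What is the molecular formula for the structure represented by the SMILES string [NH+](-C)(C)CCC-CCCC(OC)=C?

C11H24NO+

Heavy atoms from the SMILES: 11 C, 1 N, 1 O.
Implicit hydrogens by atom environment:
  7 × C: 2 H each → 14
  3 × C: 3 H each → 9
  1 × C: no H
  1 × N (charge +1): 1 H
  1 × O: no H
  Total hydrogens = 24.
Net charge +1.
Molecular formula: C11H24NO+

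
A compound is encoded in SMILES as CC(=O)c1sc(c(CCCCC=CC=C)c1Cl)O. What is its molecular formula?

Heavy atoms from the SMILES: 14 C, 1 Cl, 2 O, 1 S.
Implicit hydrogens by atom environment:
  5 × C: 2 H each → 10
  4 × C (aromatic): no H
  3 × C: 1 H each → 3
  1 × C: 3 H
  1 × C: no H
  1 × Cl: no H
  1 × O: 1 H
  1 × O: no H
  1 × S (aromatic): no H
  Total hydrogens = 17.
Molecular formula: C14H17ClO2S

C14H17ClO2S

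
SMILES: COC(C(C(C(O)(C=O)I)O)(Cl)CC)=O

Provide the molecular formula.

Heavy atoms from the SMILES: 8 C, 1 Cl, 1 I, 5 O.
Implicit hydrogens by atom environment:
  3 × C: no H
  3 × O: no H
  2 × C: 3 H each → 6
  2 × C: 1 H each → 2
  2 × O: 1 H each → 2
  1 × C: 2 H
  1 × Cl: no H
  1 × I: no H
  Total hydrogens = 12.
Molecular formula: C8H12ClIO5

C8H12ClIO5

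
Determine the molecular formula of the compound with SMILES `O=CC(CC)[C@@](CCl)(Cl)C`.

Heavy atoms from the SMILES: 7 C, 2 Cl, 1 O.
Implicit hydrogens by atom environment:
  2 × C: 3 H each → 6
  2 × C: 2 H each → 4
  2 × C: 1 H each → 2
  2 × Cl: no H
  1 × C: no H
  1 × O: no H
  Total hydrogens = 12.
Molecular formula: C7H12Cl2O

C7H12Cl2O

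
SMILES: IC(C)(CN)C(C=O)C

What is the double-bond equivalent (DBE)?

1

Molecular formula from the SMILES: C6H12INO.
DoU = (2C + 2 + N − H − X)/2 = (2·6 + 2 + 1 − 12 − 1)/2 = 2/2 = 1.
(Structurally: 0 ring(s) + 1 π bond(s) = 1.)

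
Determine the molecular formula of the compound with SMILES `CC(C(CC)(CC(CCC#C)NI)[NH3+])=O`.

Heavy atoms from the SMILES: 11 C, 1 I, 2 N, 1 O.
Implicit hydrogens by atom environment:
  4 × C: 2 H each → 8
  3 × C: no H
  2 × C: 3 H each → 6
  2 × C: 1 H each → 2
  1 × I: no H
  1 × N (charge +1): 3 H
  1 × N: 1 H
  1 × O: no H
  Total hydrogens = 20.
Net charge +1.
Molecular formula: C11H20IN2O+

C11H20IN2O+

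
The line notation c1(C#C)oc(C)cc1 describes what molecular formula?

Heavy atoms from the SMILES: 7 C, 1 O.
Implicit hydrogens by atom environment:
  2 × C (aromatic): 1 H each → 2
  2 × C (aromatic): no H
  1 × C: 3 H
  1 × C: 1 H
  1 × C: no H
  1 × O (aromatic): no H
  Total hydrogens = 6.
Molecular formula: C7H6O

C7H6O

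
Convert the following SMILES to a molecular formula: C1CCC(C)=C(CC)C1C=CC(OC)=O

C13H20O2

Heavy atoms from the SMILES: 13 C, 2 O.
Implicit hydrogens by atom environment:
  4 × C: 2 H each → 8
  3 × C: 3 H each → 9
  3 × C: 1 H each → 3
  3 × C: no H
  2 × O: no H
  Total hydrogens = 20.
Molecular formula: C13H20O2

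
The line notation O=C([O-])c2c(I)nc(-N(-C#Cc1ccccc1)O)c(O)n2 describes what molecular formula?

Heavy atoms from the SMILES: 13 C, 1 I, 3 N, 4 O.
Implicit hydrogens by atom environment:
  5 × C (aromatic): 1 H each → 5
  5 × C (aromatic): no H
  3 × C: no H
  2 × N (aromatic): no H
  2 × O: 1 H each → 2
  1 × I: no H
  1 × N: no H
  1 × O: no H
  1 × O (charge -1): no H
  Total hydrogens = 7.
Net charge -1.
Molecular formula: C13H7IN3O4-

C13H7IN3O4-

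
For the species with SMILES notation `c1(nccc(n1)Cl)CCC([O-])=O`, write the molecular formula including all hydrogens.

Heavy atoms from the SMILES: 7 C, 1 Cl, 2 N, 2 O.
Implicit hydrogens by atom environment:
  2 × C: 2 H each → 4
  2 × C (aromatic): 1 H each → 2
  2 × C (aromatic): no H
  2 × N (aromatic): no H
  1 × C: no H
  1 × Cl: no H
  1 × O: no H
  1 × O (charge -1): no H
  Total hydrogens = 6.
Net charge -1.
Molecular formula: C7H6ClN2O2-

C7H6ClN2O2-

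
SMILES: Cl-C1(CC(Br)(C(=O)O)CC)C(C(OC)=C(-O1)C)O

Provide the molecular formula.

Heavy atoms from the SMILES: 1 Br, 11 C, 1 Cl, 5 O.
Implicit hydrogens by atom environment:
  5 × C: no H
  3 × C: 3 H each → 9
  3 × O: no H
  2 × C: 2 H each → 4
  2 × O: 1 H each → 2
  1 × Br: no H
  1 × C: 1 H
  1 × Cl: no H
  Total hydrogens = 16.
Molecular formula: C11H16BrClO5

C11H16BrClO5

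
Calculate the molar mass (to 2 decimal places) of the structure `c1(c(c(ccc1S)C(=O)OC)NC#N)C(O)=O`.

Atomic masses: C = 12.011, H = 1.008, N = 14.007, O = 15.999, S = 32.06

Molecular formula: C10H8N2O4S.
M = 10×12.011 + 8×1.008 + 2×14.007 + 4×15.999 + 1×32.06 = 252.24 g/mol.

252.24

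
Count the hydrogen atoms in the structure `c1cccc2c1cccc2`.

8

Hydrogens are implicit in SMILES; fill each atom to its normal valence:
  8 × C (aromatic): 1 H each → 8
  2 × C (aromatic): no H
  Total hydrogens = 8.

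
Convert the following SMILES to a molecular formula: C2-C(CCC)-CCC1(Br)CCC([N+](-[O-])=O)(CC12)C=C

Heavy atoms from the SMILES: 1 Br, 15 C, 1 N, 2 O.
Implicit hydrogens by atom environment:
  9 × C: 2 H each → 18
  3 × C: 1 H each → 3
  2 × C: no H
  1 × Br: no H
  1 × C: 3 H
  1 × N (charge +1): no H
  1 × O: no H
  1 × O (charge -1): no H
  Total hydrogens = 24.
Molecular formula: C15H24BrNO2

C15H24BrNO2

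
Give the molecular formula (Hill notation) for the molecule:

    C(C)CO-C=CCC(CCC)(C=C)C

C13H24O

Heavy atoms from the SMILES: 13 C, 1 O.
Implicit hydrogens by atom environment:
  6 × C: 2 H each → 12
  3 × C: 3 H each → 9
  3 × C: 1 H each → 3
  1 × C: no H
  1 × O: no H
  Total hydrogens = 24.
Molecular formula: C13H24O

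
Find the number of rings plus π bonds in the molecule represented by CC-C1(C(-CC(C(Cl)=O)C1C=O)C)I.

3

Molecular formula from the SMILES: C10H14ClIO2.
DoU = (2C + 2 + N − H − X)/2 = (2·10 + 2 + 0 − 14 − 2)/2 = 6/2 = 3.
(Structurally: 1 ring(s) + 2 π bond(s) = 3.)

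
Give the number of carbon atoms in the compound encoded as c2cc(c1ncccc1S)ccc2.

The symbol for carbon appears 11 times in the SMILES. Lowercase c denotes aromatic carbon and counts toward C.

11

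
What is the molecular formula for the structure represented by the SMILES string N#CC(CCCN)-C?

C6H12N2

Heavy atoms from the SMILES: 6 C, 2 N.
Implicit hydrogens by atom environment:
  3 × C: 2 H each → 6
  1 × C: 3 H
  1 × C: 1 H
  1 × C: no H
  1 × N: 2 H
  1 × N: no H
  Total hydrogens = 12.
Molecular formula: C6H12N2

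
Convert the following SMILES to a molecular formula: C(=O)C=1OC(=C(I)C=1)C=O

Heavy atoms from the SMILES: 6 C, 1 I, 3 O.
Implicit hydrogens by atom environment:
  3 × C (aromatic): no H
  2 × C: 1 H each → 2
  2 × O: no H
  1 × C (aromatic): 1 H
  1 × I: no H
  1 × O (aromatic): no H
  Total hydrogens = 3.
Molecular formula: C6H3IO3

C6H3IO3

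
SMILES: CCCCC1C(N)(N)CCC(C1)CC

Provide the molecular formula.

Heavy atoms from the SMILES: 12 C, 2 N.
Implicit hydrogens by atom environment:
  7 × C: 2 H each → 14
  2 × C: 3 H each → 6
  2 × C: 1 H each → 2
  2 × N: 2 H each → 4
  1 × C: no H
  Total hydrogens = 26.
Molecular formula: C12H26N2

C12H26N2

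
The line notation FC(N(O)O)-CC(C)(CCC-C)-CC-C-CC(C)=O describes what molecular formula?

Heavy atoms from the SMILES: 14 C, 1 F, 1 N, 3 O.
Implicit hydrogens by atom environment:
  8 × C: 2 H each → 16
  3 × C: 3 H each → 9
  2 × C: no H
  2 × O: 1 H each → 2
  1 × C: 1 H
  1 × F: no H
  1 × N: no H
  1 × O: no H
  Total hydrogens = 28.
Molecular formula: C14H28FNO3

C14H28FNO3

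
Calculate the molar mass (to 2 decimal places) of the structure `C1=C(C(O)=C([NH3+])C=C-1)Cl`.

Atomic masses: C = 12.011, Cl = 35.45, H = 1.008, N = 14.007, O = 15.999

Molecular formula: C6H7ClNO+.
M = 6×12.011 + 1×35.45 + 7×1.008 + 1×14.007 + 1×15.999 = 144.58 g/mol.

144.58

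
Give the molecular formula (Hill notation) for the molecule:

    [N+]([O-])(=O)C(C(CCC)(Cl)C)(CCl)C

Heavy atoms from the SMILES: 8 C, 2 Cl, 1 N, 2 O.
Implicit hydrogens by atom environment:
  3 × C: 3 H each → 9
  3 × C: 2 H each → 6
  2 × C: no H
  2 × Cl: no H
  1 × N (charge +1): no H
  1 × O: no H
  1 × O (charge -1): no H
  Total hydrogens = 15.
Molecular formula: C8H15Cl2NO2

C8H15Cl2NO2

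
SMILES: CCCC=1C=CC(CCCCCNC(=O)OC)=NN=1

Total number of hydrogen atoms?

23

Hydrogens are implicit in SMILES; fill each atom to its normal valence:
  7 × C: 2 H each → 14
  2 × C: 3 H each → 6
  2 × C (aromatic): 1 H each → 2
  2 × C (aromatic): no H
  2 × N (aromatic): no H
  2 × O: no H
  1 × C: no H
  1 × N: 1 H
  Total hydrogens = 23.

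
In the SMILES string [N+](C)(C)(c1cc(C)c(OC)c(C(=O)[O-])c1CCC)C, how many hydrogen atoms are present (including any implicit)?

Hydrogens are implicit in SMILES; fill each atom to its normal valence:
  6 × C: 3 H each → 18
  5 × C (aromatic): no H
  2 × C: 2 H each → 4
  2 × O: no H
  1 × C (aromatic): 1 H
  1 × C: no H
  1 × N (charge +1): no H
  1 × O (charge -1): no H
  Total hydrogens = 23.

23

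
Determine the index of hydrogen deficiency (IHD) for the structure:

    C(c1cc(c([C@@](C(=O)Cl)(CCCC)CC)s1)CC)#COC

Molecular formula from the SMILES: C17H23ClO2S.
DoU = (2C + 2 + N − H − X)/2 = (2·17 + 2 + 0 − 23 − 1)/2 = 12/2 = 6.
(Structurally: 1 ring(s) + 5 π bond(s) = 6.)

6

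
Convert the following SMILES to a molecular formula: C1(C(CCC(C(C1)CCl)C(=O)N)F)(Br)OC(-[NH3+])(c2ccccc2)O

C16H22BrClFN2O3+

Heavy atoms from the SMILES: 1 Br, 16 C, 1 Cl, 1 F, 2 N, 3 O.
Implicit hydrogens by atom environment:
  5 × C (aromatic): 1 H each → 5
  4 × C: 2 H each → 8
  3 × C: 1 H each → 3
  3 × C: no H
  2 × O: no H
  1 × Br: no H
  1 × C (aromatic): no H
  1 × Cl: no H
  1 × F: no H
  1 × N (charge +1): 3 H
  1 × N: 2 H
  1 × O: 1 H
  Total hydrogens = 22.
Net charge +1.
Molecular formula: C16H22BrClFN2O3+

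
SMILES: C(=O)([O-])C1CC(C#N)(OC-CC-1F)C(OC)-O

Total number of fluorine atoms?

The symbol for fluorine appears 1 time in the SMILES.

1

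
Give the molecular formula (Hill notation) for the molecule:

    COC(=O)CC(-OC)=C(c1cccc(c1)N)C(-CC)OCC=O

C17H23NO5

Heavy atoms from the SMILES: 17 C, 1 N, 5 O.
Implicit hydrogens by atom environment:
  5 × O: no H
  4 × C (aromatic): 1 H each → 4
  3 × C: 3 H each → 9
  3 × C: 2 H each → 6
  3 × C: no H
  2 × C: 1 H each → 2
  2 × C (aromatic): no H
  1 × N: 2 H
  Total hydrogens = 23.
Molecular formula: C17H23NO5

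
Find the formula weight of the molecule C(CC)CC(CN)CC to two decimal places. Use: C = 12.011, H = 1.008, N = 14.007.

Molecular formula: C8H19N.
M = 8×12.011 + 19×1.008 + 1×14.007 = 129.25 g/mol.

129.25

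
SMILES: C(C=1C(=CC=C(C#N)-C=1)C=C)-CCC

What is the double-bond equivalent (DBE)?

7

Molecular formula from the SMILES: C13H15N.
DoU = (2C + 2 + N − H − X)/2 = (2·13 + 2 + 1 − 15 − 0)/2 = 14/2 = 7.
(Structurally: 1 ring(s) + 6 π bond(s) = 7.)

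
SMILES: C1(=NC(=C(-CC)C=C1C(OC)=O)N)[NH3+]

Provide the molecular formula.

Heavy atoms from the SMILES: 9 C, 3 N, 2 O.
Implicit hydrogens by atom environment:
  4 × C (aromatic): no H
  2 × C: 3 H each → 6
  2 × O: no H
  1 × C: 2 H
  1 × C (aromatic): 1 H
  1 × C: no H
  1 × N (charge +1): 3 H
  1 × N: 2 H
  1 × N (aromatic): no H
  Total hydrogens = 14.
Net charge +1.
Molecular formula: C9H14N3O2+

C9H14N3O2+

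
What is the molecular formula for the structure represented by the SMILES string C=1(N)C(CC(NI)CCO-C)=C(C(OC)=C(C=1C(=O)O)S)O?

Heavy atoms from the SMILES: 13 C, 1 I, 2 N, 5 O, 1 S.
Implicit hydrogens by atom environment:
  6 × C (aromatic): no H
  3 × C: 2 H each → 6
  3 × O: no H
  2 × C: 3 H each → 6
  2 × O: 1 H each → 2
  1 × C: 1 H
  1 × C: no H
  1 × I: no H
  1 × N: 2 H
  1 × N: 1 H
  1 × S: 1 H
  Total hydrogens = 19.
Molecular formula: C13H19IN2O5S

C13H19IN2O5S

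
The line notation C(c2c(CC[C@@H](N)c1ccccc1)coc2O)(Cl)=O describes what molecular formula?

Heavy atoms from the SMILES: 14 C, 1 Cl, 1 N, 3 O.
Implicit hydrogens by atom environment:
  6 × C (aromatic): 1 H each → 6
  4 × C (aromatic): no H
  2 × C: 2 H each → 4
  1 × C: 1 H
  1 × C: no H
  1 × Cl: no H
  1 × N: 2 H
  1 × O: 1 H
  1 × O (aromatic): no H
  1 × O: no H
  Total hydrogens = 14.
Molecular formula: C14H14ClNO3

C14H14ClNO3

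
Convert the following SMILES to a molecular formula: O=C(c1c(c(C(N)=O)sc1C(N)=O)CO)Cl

Heavy atoms from the SMILES: 8 C, 1 Cl, 2 N, 4 O, 1 S.
Implicit hydrogens by atom environment:
  4 × C (aromatic): no H
  3 × C: no H
  3 × O: no H
  2 × N: 2 H each → 4
  1 × C: 2 H
  1 × Cl: no H
  1 × O: 1 H
  1 × S (aromatic): no H
  Total hydrogens = 7.
Molecular formula: C8H7ClN2O4S

C8H7ClN2O4S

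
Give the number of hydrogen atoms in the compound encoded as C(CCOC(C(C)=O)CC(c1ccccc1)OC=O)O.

Hydrogens are implicit in SMILES; fill each atom to its normal valence:
  5 × C (aromatic): 1 H each → 5
  4 × C: 2 H each → 8
  4 × O: no H
  3 × C: 1 H each → 3
  1 × C: 3 H
  1 × C (aromatic): no H
  1 × C: no H
  1 × O: 1 H
  Total hydrogens = 20.

20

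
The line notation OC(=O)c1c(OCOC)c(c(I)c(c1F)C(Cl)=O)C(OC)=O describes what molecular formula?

C12H9ClFIO7

Heavy atoms from the SMILES: 12 C, 1 Cl, 1 F, 1 I, 7 O.
Implicit hydrogens by atom environment:
  6 × C (aromatic): no H
  6 × O: no H
  3 × C: no H
  2 × C: 3 H each → 6
  1 × C: 2 H
  1 × Cl: no H
  1 × F: no H
  1 × I: no H
  1 × O: 1 H
  Total hydrogens = 9.
Molecular formula: C12H9ClFIO7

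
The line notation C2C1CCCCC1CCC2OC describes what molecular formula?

Heavy atoms from the SMILES: 11 C, 1 O.
Implicit hydrogens by atom environment:
  7 × C: 2 H each → 14
  3 × C: 1 H each → 3
  1 × C: 3 H
  1 × O: no H
  Total hydrogens = 20.
Molecular formula: C11H20O

C11H20O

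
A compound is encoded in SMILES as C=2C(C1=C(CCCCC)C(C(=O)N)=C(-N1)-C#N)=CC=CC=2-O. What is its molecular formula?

Heavy atoms from the SMILES: 17 C, 3 N, 2 O.
Implicit hydrogens by atom environment:
  6 × C (aromatic): no H
  4 × C: 2 H each → 8
  4 × C (aromatic): 1 H each → 4
  2 × C: no H
  1 × C: 3 H
  1 × N: 2 H
  1 × N (aromatic): 1 H
  1 × N: no H
  1 × O: 1 H
  1 × O: no H
  Total hydrogens = 19.
Molecular formula: C17H19N3O2

C17H19N3O2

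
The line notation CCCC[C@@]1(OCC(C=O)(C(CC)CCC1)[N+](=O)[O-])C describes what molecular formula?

Heavy atoms from the SMILES: 15 C, 1 N, 4 O.
Implicit hydrogens by atom environment:
  8 × C: 2 H each → 16
  3 × C: 3 H each → 9
  3 × O: no H
  2 × C: 1 H each → 2
  2 × C: no H
  1 × N (charge +1): no H
  1 × O (charge -1): no H
  Total hydrogens = 27.
Molecular formula: C15H27NO4

C15H27NO4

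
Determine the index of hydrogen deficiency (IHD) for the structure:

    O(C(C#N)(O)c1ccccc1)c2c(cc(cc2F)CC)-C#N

Molecular formula from the SMILES: C17H13FN2O2.
DoU = (2C + 2 + N − H − X)/2 = (2·17 + 2 + 2 − 13 − 1)/2 = 24/2 = 12.
(Structurally: 2 ring(s) + 10 π bond(s) = 12.)

12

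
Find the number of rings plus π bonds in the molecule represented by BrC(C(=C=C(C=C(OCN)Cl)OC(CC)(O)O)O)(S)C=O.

4

Molecular formula from the SMILES: C11H15BrClNO6S.
DoU = (2C + 2 + N − H − X)/2 = (2·11 + 2 + 1 − 15 − 2)/2 = 8/2 = 4.
(Structurally: 0 ring(s) + 4 π bond(s) = 4.)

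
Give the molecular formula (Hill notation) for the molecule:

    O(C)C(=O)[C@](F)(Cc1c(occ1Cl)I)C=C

C10H9ClFIO3

Heavy atoms from the SMILES: 10 C, 1 Cl, 1 F, 1 I, 3 O.
Implicit hydrogens by atom environment:
  3 × C (aromatic): no H
  2 × C: 2 H each → 4
  2 × C: no H
  2 × O: no H
  1 × C: 3 H
  1 × C (aromatic): 1 H
  1 × C: 1 H
  1 × Cl: no H
  1 × F: no H
  1 × I: no H
  1 × O (aromatic): no H
  Total hydrogens = 9.
Molecular formula: C10H9ClFIO3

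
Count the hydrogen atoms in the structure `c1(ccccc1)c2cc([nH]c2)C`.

Hydrogens are implicit in SMILES; fill each atom to its normal valence:
  7 × C (aromatic): 1 H each → 7
  3 × C (aromatic): no H
  1 × C: 3 H
  1 × N (aromatic): 1 H
  Total hydrogens = 11.

11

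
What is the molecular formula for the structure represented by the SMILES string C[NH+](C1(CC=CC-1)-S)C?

Heavy atoms from the SMILES: 7 C, 1 N, 1 S.
Implicit hydrogens by atom environment:
  2 × C: 3 H each → 6
  2 × C: 2 H each → 4
  2 × C: 1 H each → 2
  1 × C: no H
  1 × N (charge +1): 1 H
  1 × S: 1 H
  Total hydrogens = 14.
Net charge +1.
Molecular formula: C7H14NS+

C7H14NS+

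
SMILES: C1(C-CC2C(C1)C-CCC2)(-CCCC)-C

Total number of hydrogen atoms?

Hydrogens are implicit in SMILES; fill each atom to its normal valence:
  10 × C: 2 H each → 20
  2 × C: 3 H each → 6
  2 × C: 1 H each → 2
  1 × C: no H
  Total hydrogens = 28.

28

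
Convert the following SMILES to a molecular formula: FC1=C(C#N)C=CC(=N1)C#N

Heavy atoms from the SMILES: 7 C, 1 F, 3 N.
Implicit hydrogens by atom environment:
  3 × C (aromatic): no H
  2 × C (aromatic): 1 H each → 2
  2 × C: no H
  2 × N: no H
  1 × F: no H
  1 × N (aromatic): no H
  Total hydrogens = 2.
Molecular formula: C7H2FN3

C7H2FN3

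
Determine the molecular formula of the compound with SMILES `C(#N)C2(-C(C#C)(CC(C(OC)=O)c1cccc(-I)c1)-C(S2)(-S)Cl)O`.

Heavy atoms from the SMILES: 16 C, 1 Cl, 1 I, 1 N, 3 O, 2 S.
Implicit hydrogens by atom environment:
  6 × C: no H
  4 × C (aromatic): 1 H each → 4
  2 × C: 1 H each → 2
  2 × C (aromatic): no H
  2 × O: no H
  1 × C: 3 H
  1 × C: 2 H
  1 × Cl: no H
  1 × I: no H
  1 × N: no H
  1 × O: 1 H
  1 × S: 1 H
  1 × S: no H
  Total hydrogens = 13.
Molecular formula: C16H13ClINO3S2

C16H13ClINO3S2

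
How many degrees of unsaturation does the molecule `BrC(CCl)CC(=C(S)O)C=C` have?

Molecular formula from the SMILES: C7H10BrClOS.
DoU = (2C + 2 + N − H − X)/2 = (2·7 + 2 + 0 − 10 − 2)/2 = 4/2 = 2.
(Structurally: 0 ring(s) + 2 π bond(s) = 2.)

2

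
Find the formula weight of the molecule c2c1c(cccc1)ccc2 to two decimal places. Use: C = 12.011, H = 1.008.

128.17

Molecular formula: C10H8.
M = 10×12.011 + 8×1.008 = 128.17 g/mol.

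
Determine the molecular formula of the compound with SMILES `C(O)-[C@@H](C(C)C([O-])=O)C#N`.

Heavy atoms from the SMILES: 6 C, 1 N, 3 O.
Implicit hydrogens by atom environment:
  2 × C: 1 H each → 2
  2 × C: no H
  1 × C: 3 H
  1 × C: 2 H
  1 × N: no H
  1 × O: 1 H
  1 × O: no H
  1 × O (charge -1): no H
  Total hydrogens = 8.
Net charge -1.
Molecular formula: C6H8NO3-

C6H8NO3-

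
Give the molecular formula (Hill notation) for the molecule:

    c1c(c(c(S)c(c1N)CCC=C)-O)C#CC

Heavy atoms from the SMILES: 13 C, 1 N, 1 O, 1 S.
Implicit hydrogens by atom environment:
  5 × C (aromatic): no H
  3 × C: 2 H each → 6
  2 × C: no H
  1 × C: 3 H
  1 × C (aromatic): 1 H
  1 × C: 1 H
  1 × N: 2 H
  1 × O: 1 H
  1 × S: 1 H
  Total hydrogens = 15.
Molecular formula: C13H15NOS

C13H15NOS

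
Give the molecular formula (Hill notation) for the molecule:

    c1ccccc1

C6H6

Heavy atoms from the SMILES: 6 C.
Implicit hydrogens by atom environment:
  6 × C (aromatic): 1 H each → 6
  Total hydrogens = 6.
Molecular formula: C6H6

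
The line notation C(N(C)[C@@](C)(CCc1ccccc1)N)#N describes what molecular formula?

C12H17N3

Heavy atoms from the SMILES: 12 C, 3 N.
Implicit hydrogens by atom environment:
  5 × C (aromatic): 1 H each → 5
  2 × C: 3 H each → 6
  2 × C: 2 H each → 4
  2 × C: no H
  2 × N: no H
  1 × C (aromatic): no H
  1 × N: 2 H
  Total hydrogens = 17.
Molecular formula: C12H17N3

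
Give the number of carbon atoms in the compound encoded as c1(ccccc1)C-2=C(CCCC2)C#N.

The symbol for carbon appears 13 times in the SMILES. Lowercase c denotes aromatic carbon and counts toward C.

13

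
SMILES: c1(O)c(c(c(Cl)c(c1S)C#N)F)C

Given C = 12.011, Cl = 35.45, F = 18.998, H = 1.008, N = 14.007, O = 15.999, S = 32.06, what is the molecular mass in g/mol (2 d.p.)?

217.64

Molecular formula: C8H5ClFNOS.
M = 8×12.011 + 1×35.45 + 1×18.998 + 5×1.008 + 1×14.007 + 1×15.999 + 1×32.06 = 217.64 g/mol.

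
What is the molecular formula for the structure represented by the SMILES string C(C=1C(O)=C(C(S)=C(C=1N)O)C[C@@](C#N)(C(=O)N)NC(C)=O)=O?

Heavy atoms from the SMILES: 13 C, 4 N, 5 O, 1 S.
Implicit hydrogens by atom environment:
  6 × C (aromatic): no H
  4 × C: no H
  3 × O: no H
  2 × N: 2 H each → 4
  2 × O: 1 H each → 2
  1 × C: 3 H
  1 × C: 2 H
  1 × C: 1 H
  1 × N: 1 H
  1 × N: no H
  1 × S: 1 H
  Total hydrogens = 14.
Molecular formula: C13H14N4O5S

C13H14N4O5S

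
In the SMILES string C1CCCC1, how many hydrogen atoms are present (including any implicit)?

Hydrogens are implicit in SMILES; fill each atom to its normal valence:
  5 × C: 2 H each → 10
  Total hydrogens = 10.

10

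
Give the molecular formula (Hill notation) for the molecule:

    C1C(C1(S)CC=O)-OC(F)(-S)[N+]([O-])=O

C6H8FNO4S2

Heavy atoms from the SMILES: 6 C, 1 F, 1 N, 4 O, 2 S.
Implicit hydrogens by atom environment:
  3 × O: no H
  2 × C: 2 H each → 4
  2 × C: 1 H each → 2
  2 × C: no H
  2 × S: 1 H each → 2
  1 × F: no H
  1 × N (charge +1): no H
  1 × O (charge -1): no H
  Total hydrogens = 8.
Molecular formula: C6H8FNO4S2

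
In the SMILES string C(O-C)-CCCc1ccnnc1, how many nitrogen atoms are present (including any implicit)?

The symbol for nitrogen appears 2 times in the SMILES.

2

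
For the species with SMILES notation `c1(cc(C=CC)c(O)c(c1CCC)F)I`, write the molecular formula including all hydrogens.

C12H14FIO

Heavy atoms from the SMILES: 12 C, 1 F, 1 I, 1 O.
Implicit hydrogens by atom environment:
  5 × C (aromatic): no H
  2 × C: 3 H each → 6
  2 × C: 2 H each → 4
  2 × C: 1 H each → 2
  1 × C (aromatic): 1 H
  1 × F: no H
  1 × I: no H
  1 × O: 1 H
  Total hydrogens = 14.
Molecular formula: C12H14FIO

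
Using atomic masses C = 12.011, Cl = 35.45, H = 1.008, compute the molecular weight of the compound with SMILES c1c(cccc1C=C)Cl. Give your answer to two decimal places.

138.59

Molecular formula: C8H7Cl.
M = 8×12.011 + 1×35.45 + 7×1.008 = 138.59 g/mol.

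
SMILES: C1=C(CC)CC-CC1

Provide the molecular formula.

Heavy atoms from the SMILES: 8 C.
Implicit hydrogens by atom environment:
  5 × C: 2 H each → 10
  1 × C: 3 H
  1 × C: 1 H
  1 × C: no H
  Total hydrogens = 14.
Molecular formula: C8H14

C8H14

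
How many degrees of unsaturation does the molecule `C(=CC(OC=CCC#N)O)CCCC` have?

4

Molecular formula from the SMILES: C11H17NO2.
DoU = (2C + 2 + N − H − X)/2 = (2·11 + 2 + 1 − 17 − 0)/2 = 8/2 = 4.
(Structurally: 0 ring(s) + 4 π bond(s) = 4.)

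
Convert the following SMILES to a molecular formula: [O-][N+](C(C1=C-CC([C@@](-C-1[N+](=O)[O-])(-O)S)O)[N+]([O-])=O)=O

C7H9N3O8S

Heavy atoms from the SMILES: 7 C, 3 N, 8 O, 1 S.
Implicit hydrogens by atom environment:
  4 × C: 1 H each → 4
  3 × N (charge +1): no H
  3 × O: no H
  3 × O (charge -1): no H
  2 × C: no H
  2 × O: 1 H each → 2
  1 × C: 2 H
  1 × S: 1 H
  Total hydrogens = 9.
Molecular formula: C7H9N3O8S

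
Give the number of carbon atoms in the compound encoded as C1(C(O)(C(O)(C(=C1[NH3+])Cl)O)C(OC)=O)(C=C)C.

10

The symbol for carbon appears 10 times in the SMILES. (Cl is a single chlorine, not C + l.)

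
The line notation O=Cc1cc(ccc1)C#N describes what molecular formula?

C8H5NO

Heavy atoms from the SMILES: 8 C, 1 N, 1 O.
Implicit hydrogens by atom environment:
  4 × C (aromatic): 1 H each → 4
  2 × C (aromatic): no H
  1 × C: 1 H
  1 × C: no H
  1 × N: no H
  1 × O: no H
  Total hydrogens = 5.
Molecular formula: C8H5NO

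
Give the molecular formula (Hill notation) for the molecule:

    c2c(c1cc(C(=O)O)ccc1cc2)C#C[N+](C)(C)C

Heavy atoms from the SMILES: 16 C, 1 N, 2 O.
Implicit hydrogens by atom environment:
  6 × C (aromatic): 1 H each → 6
  4 × C (aromatic): no H
  3 × C: 3 H each → 9
  3 × C: no H
  1 × N (charge +1): no H
  1 × O: 1 H
  1 × O: no H
  Total hydrogens = 16.
Net charge +1.
Molecular formula: C16H16NO2+

C16H16NO2+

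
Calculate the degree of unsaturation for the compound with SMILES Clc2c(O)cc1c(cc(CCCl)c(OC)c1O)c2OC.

7

Molecular formula from the SMILES: C14H14Cl2O4.
DoU = (2C + 2 + N − H − X)/2 = (2·14 + 2 + 0 − 14 − 2)/2 = 14/2 = 7.
(Structurally: 2 ring(s) + 5 π bond(s) = 7.)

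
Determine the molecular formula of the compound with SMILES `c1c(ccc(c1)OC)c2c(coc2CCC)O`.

Heavy atoms from the SMILES: 14 C, 3 O.
Implicit hydrogens by atom environment:
  5 × C (aromatic): 1 H each → 5
  5 × C (aromatic): no H
  2 × C: 3 H each → 6
  2 × C: 2 H each → 4
  1 × O: 1 H
  1 × O (aromatic): no H
  1 × O: no H
  Total hydrogens = 16.
Molecular formula: C14H16O3

C14H16O3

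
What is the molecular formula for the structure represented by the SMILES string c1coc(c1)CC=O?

Heavy atoms from the SMILES: 6 C, 2 O.
Implicit hydrogens by atom environment:
  3 × C (aromatic): 1 H each → 3
  1 × C: 2 H
  1 × C: 1 H
  1 × C (aromatic): no H
  1 × O (aromatic): no H
  1 × O: no H
  Total hydrogens = 6.
Molecular formula: C6H6O2

C6H6O2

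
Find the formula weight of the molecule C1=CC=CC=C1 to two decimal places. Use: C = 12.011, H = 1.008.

Molecular formula: C6H6.
M = 6×12.011 + 6×1.008 = 78.11 g/mol.

78.11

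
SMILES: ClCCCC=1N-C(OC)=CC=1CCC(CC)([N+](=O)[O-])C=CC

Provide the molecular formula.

Heavy atoms from the SMILES: 16 C, 1 Cl, 2 N, 3 O.
Implicit hydrogens by atom environment:
  6 × C: 2 H each → 12
  3 × C: 3 H each → 9
  3 × C (aromatic): no H
  2 × C: 1 H each → 2
  2 × O: no H
  1 × C (aromatic): 1 H
  1 × C: no H
  1 × Cl: no H
  1 × N (aromatic): 1 H
  1 × N (charge +1): no H
  1 × O (charge -1): no H
  Total hydrogens = 25.
Molecular formula: C16H25ClN2O3

C16H25ClN2O3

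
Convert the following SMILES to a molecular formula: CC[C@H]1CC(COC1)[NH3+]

Heavy atoms from the SMILES: 7 C, 1 N, 1 O.
Implicit hydrogens by atom environment:
  4 × C: 2 H each → 8
  2 × C: 1 H each → 2
  1 × C: 3 H
  1 × N (charge +1): 3 H
  1 × O: no H
  Total hydrogens = 16.
Net charge +1.
Molecular formula: C7H16NO+

C7H16NO+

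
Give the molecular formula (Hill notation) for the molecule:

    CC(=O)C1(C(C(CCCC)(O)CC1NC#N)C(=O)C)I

C14H21IN2O3

Heavy atoms from the SMILES: 14 C, 1 I, 2 N, 3 O.
Implicit hydrogens by atom environment:
  5 × C: no H
  4 × C: 2 H each → 8
  3 × C: 3 H each → 9
  2 × C: 1 H each → 2
  2 × O: no H
  1 × I: no H
  1 × N: 1 H
  1 × N: no H
  1 × O: 1 H
  Total hydrogens = 21.
Molecular formula: C14H21IN2O3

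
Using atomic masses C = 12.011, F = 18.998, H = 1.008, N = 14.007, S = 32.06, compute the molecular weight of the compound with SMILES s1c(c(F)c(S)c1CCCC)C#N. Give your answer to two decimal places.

215.30

Molecular formula: C9H10FNS2.
M = 9×12.011 + 1×18.998 + 10×1.008 + 1×14.007 + 2×32.06 = 215.30 g/mol.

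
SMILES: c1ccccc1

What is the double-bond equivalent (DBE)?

4

Molecular formula from the SMILES: C6H6.
DoU = (2C + 2 + N − H − X)/2 = (2·6 + 2 + 0 − 6 − 0)/2 = 8/2 = 4.
(Structurally: 1 ring(s) + 3 π bond(s) = 4.)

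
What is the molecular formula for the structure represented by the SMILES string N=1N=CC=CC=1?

C4H4N2

Heavy atoms from the SMILES: 4 C, 2 N.
Implicit hydrogens by atom environment:
  4 × C (aromatic): 1 H each → 4
  2 × N (aromatic): no H
  Total hydrogens = 4.
Molecular formula: C4H4N2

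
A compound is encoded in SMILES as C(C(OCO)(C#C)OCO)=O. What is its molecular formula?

C6H8O5

Heavy atoms from the SMILES: 6 C, 5 O.
Implicit hydrogens by atom environment:
  3 × O: no H
  2 × C: 2 H each → 4
  2 × C: 1 H each → 2
  2 × C: no H
  2 × O: 1 H each → 2
  Total hydrogens = 8.
Molecular formula: C6H8O5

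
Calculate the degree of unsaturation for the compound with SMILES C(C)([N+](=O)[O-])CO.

Molecular formula from the SMILES: C3H7NO3.
DoU = (2C + 2 + N − H − X)/2 = (2·3 + 2 + 1 − 7 − 0)/2 = 2/2 = 1.
(Structurally: 0 ring(s) + 1 π bond(s) = 1.)

1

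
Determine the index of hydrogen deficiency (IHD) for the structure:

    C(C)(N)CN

0

Molecular formula from the SMILES: C3H10N2.
DoU = (2C + 2 + N − H − X)/2 = (2·3 + 2 + 2 − 10 − 0)/2 = 0/2 = 0.
(Structurally: 0 ring(s) + 0 π bond(s) = 0.)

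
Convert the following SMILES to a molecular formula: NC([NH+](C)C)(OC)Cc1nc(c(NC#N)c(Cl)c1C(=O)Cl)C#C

C14H16Cl2N5O2+

Heavy atoms from the SMILES: 14 C, 2 Cl, 5 N, 2 O.
Implicit hydrogens by atom environment:
  5 × C (aromatic): no H
  4 × C: no H
  3 × C: 3 H each → 9
  2 × Cl: no H
  2 × O: no H
  1 × C: 2 H
  1 × C: 1 H
  1 × N: 2 H
  1 × N: 1 H
  1 × N (charge +1): 1 H
  1 × N (aromatic): no H
  1 × N: no H
  Total hydrogens = 16.
Net charge +1.
Molecular formula: C14H16Cl2N5O2+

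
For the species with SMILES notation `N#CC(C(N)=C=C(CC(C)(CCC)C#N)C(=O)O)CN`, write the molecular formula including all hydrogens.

Heavy atoms from the SMILES: 14 C, 4 N, 2 O.
Implicit hydrogens by atom environment:
  7 × C: no H
  4 × C: 2 H each → 8
  2 × C: 3 H each → 6
  2 × N: 2 H each → 4
  2 × N: no H
  1 × C: 1 H
  1 × O: 1 H
  1 × O: no H
  Total hydrogens = 20.
Molecular formula: C14H20N4O2

C14H20N4O2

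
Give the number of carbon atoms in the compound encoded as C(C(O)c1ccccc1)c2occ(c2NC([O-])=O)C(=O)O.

14

The symbol for carbon appears 14 times in the SMILES. Lowercase c denotes aromatic carbon and counts toward C.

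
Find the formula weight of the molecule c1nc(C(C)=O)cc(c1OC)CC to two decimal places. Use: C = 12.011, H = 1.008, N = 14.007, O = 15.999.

179.22

Molecular formula: C10H13NO2.
M = 10×12.011 + 13×1.008 + 1×14.007 + 2×15.999 = 179.22 g/mol.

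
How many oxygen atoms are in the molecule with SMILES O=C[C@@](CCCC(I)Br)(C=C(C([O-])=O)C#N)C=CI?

3

The symbol for oxygen appears 3 times in the SMILES.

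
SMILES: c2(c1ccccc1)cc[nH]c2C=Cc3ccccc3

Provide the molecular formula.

C18H15N

Heavy atoms from the SMILES: 18 C, 1 N.
Implicit hydrogens by atom environment:
  12 × C (aromatic): 1 H each → 12
  4 × C (aromatic): no H
  2 × C: 1 H each → 2
  1 × N (aromatic): 1 H
  Total hydrogens = 15.
Molecular formula: C18H15N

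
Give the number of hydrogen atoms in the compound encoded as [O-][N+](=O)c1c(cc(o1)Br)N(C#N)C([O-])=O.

1

Hydrogens are implicit in SMILES; fill each atom to its normal valence:
  3 × C (aromatic): no H
  2 × C: no H
  2 × N: no H
  2 × O: no H
  2 × O (charge -1): no H
  1 × Br: no H
  1 × C (aromatic): 1 H
  1 × N (charge +1): no H
  1 × O (aromatic): no H
  Total hydrogens = 1.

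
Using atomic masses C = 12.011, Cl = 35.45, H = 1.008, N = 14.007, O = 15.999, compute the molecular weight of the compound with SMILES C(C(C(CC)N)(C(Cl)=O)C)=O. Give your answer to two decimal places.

Molecular formula: C7H12ClNO2.
M = 7×12.011 + 1×35.45 + 12×1.008 + 1×14.007 + 2×15.999 = 177.63 g/mol.

177.63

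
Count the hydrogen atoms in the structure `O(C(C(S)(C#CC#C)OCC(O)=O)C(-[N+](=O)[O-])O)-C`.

11

Hydrogens are implicit in SMILES; fill each atom to its normal valence:
  5 × C: no H
  4 × O: no H
  3 × C: 1 H each → 3
  2 × O: 1 H each → 2
  1 × C: 3 H
  1 × C: 2 H
  1 × N (charge +1): no H
  1 × O (charge -1): no H
  1 × S: 1 H
  Total hydrogens = 11.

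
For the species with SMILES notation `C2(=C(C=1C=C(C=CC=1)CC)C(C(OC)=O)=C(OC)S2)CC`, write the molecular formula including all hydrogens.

C17H20O3S

Heavy atoms from the SMILES: 17 C, 3 O, 1 S.
Implicit hydrogens by atom environment:
  6 × C (aromatic): no H
  4 × C: 3 H each → 12
  4 × C (aromatic): 1 H each → 4
  3 × O: no H
  2 × C: 2 H each → 4
  1 × C: no H
  1 × S (aromatic): no H
  Total hydrogens = 20.
Molecular formula: C17H20O3S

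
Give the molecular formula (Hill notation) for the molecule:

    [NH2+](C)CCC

Heavy atoms from the SMILES: 4 C, 1 N.
Implicit hydrogens by atom environment:
  2 × C: 3 H each → 6
  2 × C: 2 H each → 4
  1 × N (charge +1): 2 H
  Total hydrogens = 12.
Net charge +1.
Molecular formula: C4H12N+

C4H12N+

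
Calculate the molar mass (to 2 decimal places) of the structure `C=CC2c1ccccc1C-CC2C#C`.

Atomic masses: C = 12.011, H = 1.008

Molecular formula: C14H14.
M = 14×12.011 + 14×1.008 = 182.27 g/mol.

182.27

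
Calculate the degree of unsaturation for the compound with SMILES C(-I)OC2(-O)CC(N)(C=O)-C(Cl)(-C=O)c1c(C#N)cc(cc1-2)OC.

9

Molecular formula from the SMILES: C15H14ClIN2O5.
DoU = (2C + 2 + N − H − X)/2 = (2·15 + 2 + 2 − 14 − 2)/2 = 18/2 = 9.
(Structurally: 2 ring(s) + 7 π bond(s) = 9.)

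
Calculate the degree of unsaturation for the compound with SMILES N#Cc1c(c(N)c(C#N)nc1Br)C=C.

Molecular formula from the SMILES: C9H5BrN4.
DoU = (2C + 2 + N − H − X)/2 = (2·9 + 2 + 4 − 5 − 1)/2 = 18/2 = 9.
(Structurally: 1 ring(s) + 8 π bond(s) = 9.)

9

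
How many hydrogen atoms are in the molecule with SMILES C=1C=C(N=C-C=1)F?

4

Hydrogens are implicit in SMILES; fill each atom to its normal valence:
  4 × C (aromatic): 1 H each → 4
  1 × C (aromatic): no H
  1 × F: no H
  1 × N (aromatic): no H
  Total hydrogens = 4.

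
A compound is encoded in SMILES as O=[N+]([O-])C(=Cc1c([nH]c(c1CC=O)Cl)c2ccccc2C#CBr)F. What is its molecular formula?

Heavy atoms from the SMILES: 1 Br, 16 C, 1 Cl, 1 F, 2 N, 3 O.
Implicit hydrogens by atom environment:
  6 × C (aromatic): no H
  4 × C (aromatic): 1 H each → 4
  3 × C: no H
  2 × C: 1 H each → 2
  2 × O: no H
  1 × Br: no H
  1 × C: 2 H
  1 × Cl: no H
  1 × F: no H
  1 × N (aromatic): 1 H
  1 × N (charge +1): no H
  1 × O (charge -1): no H
  Total hydrogens = 9.
Molecular formula: C16H9BrClFN2O3

C16H9BrClFN2O3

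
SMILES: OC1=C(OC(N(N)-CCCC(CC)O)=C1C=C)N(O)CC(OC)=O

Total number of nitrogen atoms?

3

The symbol for nitrogen appears 3 times in the SMILES.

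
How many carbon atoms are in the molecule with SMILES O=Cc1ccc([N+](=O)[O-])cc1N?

The symbol for carbon appears 7 times in the SMILES. Lowercase c denotes aromatic carbon and counts toward C.

7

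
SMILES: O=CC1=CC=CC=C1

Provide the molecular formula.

C7H6O

Heavy atoms from the SMILES: 7 C, 1 O.
Implicit hydrogens by atom environment:
  5 × C (aromatic): 1 H each → 5
  1 × C: 1 H
  1 × C (aromatic): no H
  1 × O: no H
  Total hydrogens = 6.
Molecular formula: C7H6O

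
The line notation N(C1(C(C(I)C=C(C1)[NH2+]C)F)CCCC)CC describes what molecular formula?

Heavy atoms from the SMILES: 13 C, 1 F, 1 I, 2 N.
Implicit hydrogens by atom environment:
  5 × C: 2 H each → 10
  3 × C: 3 H each → 9
  3 × C: 1 H each → 3
  2 × C: no H
  1 × F: no H
  1 × I: no H
  1 × N (charge +1): 2 H
  1 × N: 1 H
  Total hydrogens = 25.
Net charge +1.
Molecular formula: C13H25FIN2+

C13H25FIN2+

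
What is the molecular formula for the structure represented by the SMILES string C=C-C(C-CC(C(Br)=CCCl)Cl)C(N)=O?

Heavy atoms from the SMILES: 1 Br, 10 C, 2 Cl, 1 N, 1 O.
Implicit hydrogens by atom environment:
  4 × C: 2 H each → 8
  4 × C: 1 H each → 4
  2 × C: no H
  2 × Cl: no H
  1 × Br: no H
  1 × N: 2 H
  1 × O: no H
  Total hydrogens = 14.
Molecular formula: C10H14BrCl2NO

C10H14BrCl2NO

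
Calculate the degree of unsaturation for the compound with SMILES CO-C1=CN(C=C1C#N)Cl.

Molecular formula from the SMILES: C6H5ClN2O.
DoU = (2C + 2 + N − H − X)/2 = (2·6 + 2 + 2 − 5 − 1)/2 = 10/2 = 5.
(Structurally: 1 ring(s) + 4 π bond(s) = 5.)

5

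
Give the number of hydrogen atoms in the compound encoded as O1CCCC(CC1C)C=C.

Hydrogens are implicit in SMILES; fill each atom to its normal valence:
  5 × C: 2 H each → 10
  3 × C: 1 H each → 3
  1 × C: 3 H
  1 × O: no H
  Total hydrogens = 16.

16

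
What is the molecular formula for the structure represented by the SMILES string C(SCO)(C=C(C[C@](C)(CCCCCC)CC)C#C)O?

Heavy atoms from the SMILES: 17 C, 2 O, 1 S.
Implicit hydrogens by atom environment:
  8 × C: 2 H each → 16
  3 × C: 3 H each → 9
  3 × C: 1 H each → 3
  3 × C: no H
  2 × O: 1 H each → 2
  1 × S: no H
  Total hydrogens = 30.
Molecular formula: C17H30O2S

C17H30O2S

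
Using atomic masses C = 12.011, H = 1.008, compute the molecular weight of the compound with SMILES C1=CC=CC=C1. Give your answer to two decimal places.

Molecular formula: C6H6.
M = 6×12.011 + 6×1.008 = 78.11 g/mol.

78.11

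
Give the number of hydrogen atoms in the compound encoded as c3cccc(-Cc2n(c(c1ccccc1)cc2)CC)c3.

Hydrogens are implicit in SMILES; fill each atom to its normal valence:
  12 × C (aromatic): 1 H each → 12
  4 × C (aromatic): no H
  2 × C: 2 H each → 4
  1 × C: 3 H
  1 × N (aromatic): no H
  Total hydrogens = 19.

19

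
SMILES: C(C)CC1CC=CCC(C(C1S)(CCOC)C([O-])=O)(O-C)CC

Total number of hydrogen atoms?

Hydrogens are implicit in SMILES; fill each atom to its normal valence:
  7 × C: 2 H each → 14
  4 × C: 3 H each → 12
  4 × C: 1 H each → 4
  3 × C: no H
  3 × O: no H
  1 × O (charge -1): no H
  1 × S: 1 H
  Total hydrogens = 31.

31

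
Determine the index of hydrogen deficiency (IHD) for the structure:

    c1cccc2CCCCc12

Molecular formula from the SMILES: C10H12.
DoU = (2C + 2 + N − H − X)/2 = (2·10 + 2 + 0 − 12 − 0)/2 = 10/2 = 5.
(Structurally: 2 ring(s) + 3 π bond(s) = 5.)

5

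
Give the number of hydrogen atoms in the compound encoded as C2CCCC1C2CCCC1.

Hydrogens are implicit in SMILES; fill each atom to its normal valence:
  8 × C: 2 H each → 16
  2 × C: 1 H each → 2
  Total hydrogens = 18.

18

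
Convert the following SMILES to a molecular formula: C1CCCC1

Heavy atoms from the SMILES: 5 C.
Implicit hydrogens by atom environment:
  5 × C: 2 H each → 10
  Total hydrogens = 10.
Molecular formula: C5H10

C5H10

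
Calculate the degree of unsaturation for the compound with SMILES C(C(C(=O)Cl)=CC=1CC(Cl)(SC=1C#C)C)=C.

7

Molecular formula from the SMILES: C12H10Cl2OS.
DoU = (2C + 2 + N − H − X)/2 = (2·12 + 2 + 0 − 10 − 2)/2 = 14/2 = 7.
(Structurally: 1 ring(s) + 6 π bond(s) = 7.)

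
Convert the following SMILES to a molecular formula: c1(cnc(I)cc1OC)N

Heavy atoms from the SMILES: 6 C, 1 I, 2 N, 1 O.
Implicit hydrogens by atom environment:
  3 × C (aromatic): no H
  2 × C (aromatic): 1 H each → 2
  1 × C: 3 H
  1 × I: no H
  1 × N: 2 H
  1 × N (aromatic): no H
  1 × O: no H
  Total hydrogens = 7.
Molecular formula: C6H7IN2O

C6H7IN2O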